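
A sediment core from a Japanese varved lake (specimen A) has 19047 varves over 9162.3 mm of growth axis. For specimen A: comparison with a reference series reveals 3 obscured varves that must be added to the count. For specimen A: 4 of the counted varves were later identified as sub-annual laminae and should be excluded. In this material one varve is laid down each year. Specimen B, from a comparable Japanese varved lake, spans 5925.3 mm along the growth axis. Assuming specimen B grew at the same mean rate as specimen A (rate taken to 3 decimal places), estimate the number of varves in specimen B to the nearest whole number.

12319 varves

Specimen A: adjusted count: 19047 − 4 + 3 = 19046 varves.
A: Extension rate ≈ 9162.3 / 19046 = 0.481 mm/yr.
Specimen B: 5925.3 mm / 0.481 mm per year = 12318.71 years ≈ 12319 varves.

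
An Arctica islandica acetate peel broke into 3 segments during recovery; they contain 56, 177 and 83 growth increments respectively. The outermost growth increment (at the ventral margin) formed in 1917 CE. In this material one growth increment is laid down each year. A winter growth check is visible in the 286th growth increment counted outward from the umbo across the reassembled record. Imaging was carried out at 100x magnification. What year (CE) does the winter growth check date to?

Total growth increments = 56 + 177 + 83 = 316.
Between growth increment 286 and the ventral margin there are 316 − 286 = 30 growth increments.
The growth increment at the ventral margin is 1917 CE, so the winter growth check dates to 1917 − 30 = 1887 CE.

1887 CE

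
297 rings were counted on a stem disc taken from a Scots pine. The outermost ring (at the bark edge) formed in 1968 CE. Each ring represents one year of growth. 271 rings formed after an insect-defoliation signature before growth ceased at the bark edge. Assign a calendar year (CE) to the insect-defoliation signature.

1697 CE

271 rings post-date the insect-defoliation signature.
1968 − 271 = 1697 CE.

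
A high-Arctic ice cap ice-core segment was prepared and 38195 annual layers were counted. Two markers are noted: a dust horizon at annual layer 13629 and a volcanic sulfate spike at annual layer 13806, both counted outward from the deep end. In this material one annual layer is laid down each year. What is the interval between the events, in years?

Separation: 13806 − 13629 = 177 annual layers.
At one annual layer per year, 177 years elapsed between them.

177 years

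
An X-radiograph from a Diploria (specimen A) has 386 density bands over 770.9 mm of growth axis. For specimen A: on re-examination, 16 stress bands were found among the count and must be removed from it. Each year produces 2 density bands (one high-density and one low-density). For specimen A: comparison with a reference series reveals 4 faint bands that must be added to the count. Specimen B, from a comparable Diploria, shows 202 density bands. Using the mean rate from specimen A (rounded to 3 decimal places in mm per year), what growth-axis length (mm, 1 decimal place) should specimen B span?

Specimen A: correcting the raw count gives 386 − 16 + 4 = 374 true density bands.
Specimen A: with 2 density bands per year, 374 / 2 = 187 years.
A: 770.9 mm over 187 years gives 770.9 / 187 ≈ 4.122 mm/year.
Specimen B: dividing by 2 density bands per year: 202 / 2 = 101 years. For B, 4.122 mm/year × 101 years = 416.3 mm.

416.3 mm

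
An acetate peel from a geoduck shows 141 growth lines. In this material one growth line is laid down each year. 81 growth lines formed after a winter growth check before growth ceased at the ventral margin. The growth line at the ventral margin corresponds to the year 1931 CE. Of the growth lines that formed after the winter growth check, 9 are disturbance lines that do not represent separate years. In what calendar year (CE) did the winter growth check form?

1859 CE

81 growth lines formed after the winter growth check.
81 − 9 false = 72 true growth lines after the winter growth check.
The growth line at the ventral margin is 1931 CE, so the winter growth check dates to 1931 − 72 = 1859 CE.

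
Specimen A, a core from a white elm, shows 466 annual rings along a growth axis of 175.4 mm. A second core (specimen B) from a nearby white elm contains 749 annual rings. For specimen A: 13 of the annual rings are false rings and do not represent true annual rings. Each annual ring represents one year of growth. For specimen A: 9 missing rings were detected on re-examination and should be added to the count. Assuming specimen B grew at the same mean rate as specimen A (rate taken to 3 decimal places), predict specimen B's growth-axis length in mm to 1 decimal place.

284.6 mm

Specimen A: after corrections the count is 466 − 13 + 9 = 462 annual rings.
A: Extension rate ≈ 175.4 / 462 = 0.380 mm/year.
For B, 0.380 mm/year × 749 years = 284.6 mm.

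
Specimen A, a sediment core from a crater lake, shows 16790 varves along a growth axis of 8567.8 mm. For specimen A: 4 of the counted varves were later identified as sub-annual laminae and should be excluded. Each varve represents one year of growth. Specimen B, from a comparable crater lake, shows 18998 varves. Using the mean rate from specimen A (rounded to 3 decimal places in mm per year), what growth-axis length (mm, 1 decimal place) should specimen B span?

Specimen A: correcting the raw count gives 16790 − 4 = 16786 true varves.
A: Extension rate ≈ 8567.8 / 16786 = 0.510 mm/yr.
B's length ≈ 0.510 × 18998 = 9689.0 mm.

9689.0 mm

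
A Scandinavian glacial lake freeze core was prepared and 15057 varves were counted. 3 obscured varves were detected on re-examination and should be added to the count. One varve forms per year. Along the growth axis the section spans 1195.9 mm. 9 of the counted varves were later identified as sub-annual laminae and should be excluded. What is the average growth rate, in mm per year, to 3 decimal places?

Adjusted count: 15057 − 9 + 3 = 15051 varves.
1195.9 mm over 15051 years gives 1195.9 / 15051 ≈ 0.079 mm per year.

0.079 mm per year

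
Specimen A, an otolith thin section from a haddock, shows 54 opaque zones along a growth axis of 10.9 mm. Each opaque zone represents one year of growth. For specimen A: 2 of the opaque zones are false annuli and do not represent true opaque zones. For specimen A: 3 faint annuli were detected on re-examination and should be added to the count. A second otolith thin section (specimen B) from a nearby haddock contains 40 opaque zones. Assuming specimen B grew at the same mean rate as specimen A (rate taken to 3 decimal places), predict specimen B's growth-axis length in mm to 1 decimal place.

7.9 mm

Specimen A: adjusted count: 54 − 2 + 3 = 55 opaque zones.
A: Mean rate = 10.9 mm / 55 years ≈ 0.198 mm per year.
For B, 0.198 mm/year × 40 years = 7.9 mm.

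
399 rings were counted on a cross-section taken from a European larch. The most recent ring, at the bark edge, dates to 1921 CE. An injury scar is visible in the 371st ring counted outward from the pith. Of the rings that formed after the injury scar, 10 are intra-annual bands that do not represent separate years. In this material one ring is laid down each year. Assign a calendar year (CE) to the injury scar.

1903 CE

Between ring 371 and the bark edge there are 399 − 371 = 28 rings.
Excluding 10 false rings: 28 − 10 = 18.
The ring at the bark edge is 1921 CE, so the injury scar dates to 1921 − 18 = 1903 CE.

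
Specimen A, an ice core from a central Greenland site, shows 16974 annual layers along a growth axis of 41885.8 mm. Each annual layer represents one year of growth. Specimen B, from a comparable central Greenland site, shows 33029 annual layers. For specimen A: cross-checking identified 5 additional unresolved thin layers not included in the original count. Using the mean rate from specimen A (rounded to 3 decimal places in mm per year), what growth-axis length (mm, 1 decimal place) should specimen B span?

Specimen A: true annual layer count = 16974 + 5 = 16979.
A: Extension rate ≈ 41885.8 / 16979 = 2.467 mm/yr.
Length of B = 2.467 × 33029 = 81482.5 mm.

81482.5 mm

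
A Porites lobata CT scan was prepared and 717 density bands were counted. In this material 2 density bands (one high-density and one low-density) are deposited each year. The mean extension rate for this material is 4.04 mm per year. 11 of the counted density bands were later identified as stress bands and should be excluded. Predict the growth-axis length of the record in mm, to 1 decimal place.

Correcting the raw count gives 717 − 11 = 706 true density bands.
Dividing by 2 density bands per year: 706 / 2 = 353 years.
Predicted length = 4.04 mm/year × 353 years = 1426.1 mm.

1426.1 mm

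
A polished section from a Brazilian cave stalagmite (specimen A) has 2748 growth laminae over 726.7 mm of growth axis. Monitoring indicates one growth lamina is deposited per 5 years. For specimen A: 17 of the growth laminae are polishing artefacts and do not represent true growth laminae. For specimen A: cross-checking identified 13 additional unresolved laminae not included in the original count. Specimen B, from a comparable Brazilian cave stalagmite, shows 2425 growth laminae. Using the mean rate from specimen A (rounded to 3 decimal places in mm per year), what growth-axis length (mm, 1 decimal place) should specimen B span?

642.6 mm

Specimen A: adjusted count: 2748 − 17 + 13 = 2744 growth laminae.
Specimen A: at 5 years per growth lamina, 2744 × 5 = 13720 years.
A: 726.7 mm over 13720 years gives 726.7 / 13720 ≈ 0.053 mm/year.
Specimen B: 2425 growth laminae at 5 years each span 2425 × 5 = 12125 years. B's length ≈ 0.053 × 12125 = 642.6 mm.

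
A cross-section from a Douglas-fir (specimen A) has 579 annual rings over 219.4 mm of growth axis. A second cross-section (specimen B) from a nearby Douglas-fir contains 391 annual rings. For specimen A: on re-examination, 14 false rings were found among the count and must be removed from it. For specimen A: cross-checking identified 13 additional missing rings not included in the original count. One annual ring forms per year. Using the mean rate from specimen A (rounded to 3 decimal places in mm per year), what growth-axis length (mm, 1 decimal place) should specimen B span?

Specimen A: true annual ring count = 579 − 14 + 13 = 578.
A: 219.4 mm over 578 years gives 219.4 / 578 ≈ 0.380 mm/yr.
B's length ≈ 0.380 × 391 = 148.6 mm.

148.6 mm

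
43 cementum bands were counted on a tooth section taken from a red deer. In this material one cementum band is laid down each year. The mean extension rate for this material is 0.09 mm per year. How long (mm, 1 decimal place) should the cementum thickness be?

3.9 mm

43 years of growth are recorded.
Predicted length = 0.09 mm/year × 43 years = 3.9 mm.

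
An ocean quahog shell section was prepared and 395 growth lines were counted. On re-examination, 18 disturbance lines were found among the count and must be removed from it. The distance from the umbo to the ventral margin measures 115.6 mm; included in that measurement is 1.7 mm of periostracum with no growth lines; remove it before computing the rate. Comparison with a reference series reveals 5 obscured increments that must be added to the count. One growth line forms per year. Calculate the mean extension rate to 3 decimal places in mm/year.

Correcting the raw count gives 395 − 18 + 5 = 382 true growth lines.
The growth record spans 115.6 − 1.7 = 113.9 mm.
113.9 mm over 382 years gives 113.9 / 382 ≈ 0.298 mm/year.

0.298 mm/year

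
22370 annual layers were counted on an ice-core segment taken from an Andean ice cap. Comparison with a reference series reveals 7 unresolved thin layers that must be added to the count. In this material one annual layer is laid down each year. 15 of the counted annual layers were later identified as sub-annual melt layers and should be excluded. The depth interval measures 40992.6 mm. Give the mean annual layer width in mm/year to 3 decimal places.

1.833 mm/year

Correcting the raw count gives 22370 − 15 + 7 = 22362 true annual layers.
Mean rate = 40992.6 mm / 22362 years ≈ 1.833 mm/year.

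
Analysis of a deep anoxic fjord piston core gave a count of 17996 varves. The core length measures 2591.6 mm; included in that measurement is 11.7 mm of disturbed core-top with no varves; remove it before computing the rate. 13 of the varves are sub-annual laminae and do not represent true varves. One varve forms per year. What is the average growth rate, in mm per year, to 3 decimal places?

0.143 mm per year

After corrections the count is 17996 − 13 = 17983 varves.
Net length = 2591.6 − 11.7 = 2579.9 mm.
Mean rate = 2579.9 mm / 17983 years ≈ 0.143 mm per year.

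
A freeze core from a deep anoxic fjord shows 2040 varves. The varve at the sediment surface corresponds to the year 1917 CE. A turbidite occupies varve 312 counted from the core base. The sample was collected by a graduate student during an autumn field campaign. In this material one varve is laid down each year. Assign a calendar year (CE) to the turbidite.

Between varve 312 and the sediment surface there are 2040 − 312 = 1728 varves.
The varve at the sediment surface is 1917 CE, so the turbidite dates to 1917 − 1728 = 189 CE.

189 CE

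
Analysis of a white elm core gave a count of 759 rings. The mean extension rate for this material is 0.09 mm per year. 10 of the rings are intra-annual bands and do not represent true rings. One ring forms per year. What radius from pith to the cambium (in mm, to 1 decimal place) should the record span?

Adjusted count: 759 − 10 = 749 rings.
Predicted length = 0.09 mm/year × 749 years = 67.4 mm.

67.4 mm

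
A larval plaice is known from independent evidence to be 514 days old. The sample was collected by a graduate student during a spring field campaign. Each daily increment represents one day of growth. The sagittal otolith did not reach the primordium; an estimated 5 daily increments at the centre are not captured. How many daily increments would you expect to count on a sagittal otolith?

509 daily increments

At one daily increment per day, 514 days correspond to 514 daily increments.
514 − 5 missed = 509 daily increments expected in the prepared section.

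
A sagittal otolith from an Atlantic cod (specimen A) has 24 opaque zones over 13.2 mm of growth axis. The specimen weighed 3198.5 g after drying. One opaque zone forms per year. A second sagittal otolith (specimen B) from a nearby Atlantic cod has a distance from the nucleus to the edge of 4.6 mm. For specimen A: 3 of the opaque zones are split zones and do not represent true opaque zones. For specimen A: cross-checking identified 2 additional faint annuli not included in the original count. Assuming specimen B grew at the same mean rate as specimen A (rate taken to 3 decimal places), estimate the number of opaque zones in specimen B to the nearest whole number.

8 opaque zones

Specimen A: adjusted count: 24 − 3 + 2 = 23 opaque zones.
A: 13.2 mm over 23 years gives 13.2 / 23 ≈ 0.574 mm/year.
Specimen B: 4.6 mm / 0.574 mm per year = 8.01 years ≈ 8 opaque zones.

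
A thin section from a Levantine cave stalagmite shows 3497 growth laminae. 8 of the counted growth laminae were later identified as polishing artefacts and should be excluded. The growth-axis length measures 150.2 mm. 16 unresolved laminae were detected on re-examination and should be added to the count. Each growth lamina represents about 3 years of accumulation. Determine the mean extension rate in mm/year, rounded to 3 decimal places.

Correcting the raw count gives 3497 − 8 + 16 = 3505 true growth laminae.
Multiplying by 3 years per growth lamina: 3505 × 3 = 10515 years.
Mean rate = 150.2 mm / 10515 years ≈ 0.014 mm/year.

0.014 mm/year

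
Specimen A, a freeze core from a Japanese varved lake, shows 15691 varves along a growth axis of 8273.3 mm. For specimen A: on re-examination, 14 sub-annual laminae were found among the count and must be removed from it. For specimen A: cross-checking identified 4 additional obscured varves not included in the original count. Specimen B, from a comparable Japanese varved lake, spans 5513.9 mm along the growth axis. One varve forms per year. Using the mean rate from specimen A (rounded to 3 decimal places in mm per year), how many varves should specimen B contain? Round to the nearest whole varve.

10443 varves

Specimen A: true varve count = 15691 − 14 + 4 = 15681.
A: Mean rate = 8273.3 mm / 15681 years ≈ 0.528 mm per year.
B spans 5513.9 / 0.528 = 10442.99 years ≈ 10443 varves.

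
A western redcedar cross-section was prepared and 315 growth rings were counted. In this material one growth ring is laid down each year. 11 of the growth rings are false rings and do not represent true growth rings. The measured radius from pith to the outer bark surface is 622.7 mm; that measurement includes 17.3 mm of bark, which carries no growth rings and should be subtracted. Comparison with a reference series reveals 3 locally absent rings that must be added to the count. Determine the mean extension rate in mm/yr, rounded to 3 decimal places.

True growth ring count = 315 − 11 + 3 = 307.
Removing the 17.3 mm offcut leaves 622.7 − 17.3 = 605.4 mm.
Extension rate ≈ 605.4 / 307 = 1.972 mm/yr.

1.972 mm/yr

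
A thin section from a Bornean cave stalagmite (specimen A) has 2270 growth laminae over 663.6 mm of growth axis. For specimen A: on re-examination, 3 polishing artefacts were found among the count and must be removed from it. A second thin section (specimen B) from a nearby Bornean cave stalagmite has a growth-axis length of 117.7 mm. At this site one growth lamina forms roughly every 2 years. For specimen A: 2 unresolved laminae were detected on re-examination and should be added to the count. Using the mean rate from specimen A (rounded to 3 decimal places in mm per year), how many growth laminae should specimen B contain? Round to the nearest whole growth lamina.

Specimen A: true growth lamina count = 2270 − 3 + 2 = 2269.
Specimen A: at 2 years per growth lamina, 2269 × 2 = 4538 years.
A: 663.6 mm over 4538 years gives 663.6 / 4538 ≈ 0.146 mm per year.
For B, 117.7 / 0.146 = 806.16 years; at 2 years per growth lamina that is 806.16 / 2 ≈ 403 growth laminae.

403 growth laminae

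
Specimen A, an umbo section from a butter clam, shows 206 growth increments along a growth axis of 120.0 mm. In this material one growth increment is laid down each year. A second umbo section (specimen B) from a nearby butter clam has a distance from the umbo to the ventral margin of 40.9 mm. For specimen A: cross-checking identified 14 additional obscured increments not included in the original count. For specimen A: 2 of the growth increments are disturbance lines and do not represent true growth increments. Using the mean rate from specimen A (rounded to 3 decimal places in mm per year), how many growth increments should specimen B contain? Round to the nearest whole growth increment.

74 growth increments

Specimen A: true growth increment count = 206 − 2 + 14 = 218.
A: 120.0 mm over 218 years gives 120.0 / 218 ≈ 0.550 mm per year.
For B, 40.9 / 0.550 = 74.36 years ≈ 74 growth increments.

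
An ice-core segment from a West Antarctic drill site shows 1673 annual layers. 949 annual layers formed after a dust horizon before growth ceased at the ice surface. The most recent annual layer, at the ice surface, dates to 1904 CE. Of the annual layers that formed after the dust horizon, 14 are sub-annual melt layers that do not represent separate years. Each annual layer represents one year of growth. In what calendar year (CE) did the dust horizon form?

There are 949 annual layers younger than the dust horizon.
Excluding 14 false annual layers: 949 − 14 = 935.
1904 − 935 = 969 CE.

969 CE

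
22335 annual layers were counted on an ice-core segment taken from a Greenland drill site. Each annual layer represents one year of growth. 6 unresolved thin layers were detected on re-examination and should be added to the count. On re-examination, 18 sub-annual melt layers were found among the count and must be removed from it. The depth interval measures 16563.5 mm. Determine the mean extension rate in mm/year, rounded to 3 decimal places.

True annual layer count = 22335 − 18 + 6 = 22323.
Mean rate = 16563.5 mm / 22323 years ≈ 0.742 mm/year.

0.742 mm/year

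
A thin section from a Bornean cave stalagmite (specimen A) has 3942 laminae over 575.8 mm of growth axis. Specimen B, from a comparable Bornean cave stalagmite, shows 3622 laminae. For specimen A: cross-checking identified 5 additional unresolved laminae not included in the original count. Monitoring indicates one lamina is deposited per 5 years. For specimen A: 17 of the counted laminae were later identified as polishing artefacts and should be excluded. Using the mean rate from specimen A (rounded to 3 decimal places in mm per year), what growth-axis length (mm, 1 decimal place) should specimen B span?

525.2 mm

Specimen A: after corrections the count is 3942 − 17 + 5 = 3930 laminae.
Specimen A: at 5 years per lamina, 3930 × 5 = 19650 years.
A: Mean rate = 575.8 mm / 19650 years ≈ 0.029 mm/yr.
Specimen B: multiplying by 5 years per lamina: 3622 × 5 = 18110 years. Length of B = 0.029 × 18110 = 525.2 mm.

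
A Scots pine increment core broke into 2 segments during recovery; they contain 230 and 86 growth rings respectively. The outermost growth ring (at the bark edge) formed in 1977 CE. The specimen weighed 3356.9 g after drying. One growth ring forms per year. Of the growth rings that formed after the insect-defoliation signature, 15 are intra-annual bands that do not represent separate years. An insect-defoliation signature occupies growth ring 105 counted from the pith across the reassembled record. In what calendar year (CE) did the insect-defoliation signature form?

Total growth rings = 230 + 86 = 316.
The insect-defoliation signature sits at growth ring 105 from the pith, so 316 − 105 = 211 growth rings formed after it.
211 − 15 false = 196 true growth rings after the insect-defoliation signature.
Counting back 196 years from 1977 CE places the insect-defoliation signature in 1977 − 196 = 1781 CE.

1781 CE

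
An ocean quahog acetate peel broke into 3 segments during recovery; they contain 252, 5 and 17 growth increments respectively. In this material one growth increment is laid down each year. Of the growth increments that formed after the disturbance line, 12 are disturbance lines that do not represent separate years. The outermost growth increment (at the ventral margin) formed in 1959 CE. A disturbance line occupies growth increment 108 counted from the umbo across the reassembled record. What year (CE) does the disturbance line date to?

1805 CE

Total growth increments = 252 + 5 + 17 = 274.
Between growth increment 108 and the ventral margin there are 274 − 108 = 166 growth increments.
Excluding 12 false growth increments: 166 − 12 = 154.
The growth increment at the ventral margin is 1959 CE, so the disturbance line dates to 1959 − 154 = 1805 CE.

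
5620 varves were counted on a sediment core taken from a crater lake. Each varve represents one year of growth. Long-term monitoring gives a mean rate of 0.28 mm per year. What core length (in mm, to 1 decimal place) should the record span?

The record spans 5620 years at 0.28 mm per year.
Predicted length = 0.28 mm/year × 5620 years = 1573.6 mm.

1573.6 mm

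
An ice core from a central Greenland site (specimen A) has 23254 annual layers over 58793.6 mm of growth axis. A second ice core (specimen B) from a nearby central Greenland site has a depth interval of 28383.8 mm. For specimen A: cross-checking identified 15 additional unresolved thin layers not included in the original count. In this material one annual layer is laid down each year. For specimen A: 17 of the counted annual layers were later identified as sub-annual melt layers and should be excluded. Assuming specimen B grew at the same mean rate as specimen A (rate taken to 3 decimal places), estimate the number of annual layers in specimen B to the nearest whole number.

Specimen A: after corrections the count is 23254 − 17 + 15 = 23252 annual layers.
A: Mean rate = 58793.6 mm / 23252 years ≈ 2.529 mm/year.
B spans 28383.8 / 2.529 = 11223.33 years ≈ 11223 annual layers.

11223 annual layers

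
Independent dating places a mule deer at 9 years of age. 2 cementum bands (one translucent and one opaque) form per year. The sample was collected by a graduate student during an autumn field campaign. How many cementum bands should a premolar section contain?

18 cementum bands

With 2 cementum bands per year, 9 years would produce 9 × 2 = 18 cementum bands.
So 18 cementum bands should be present.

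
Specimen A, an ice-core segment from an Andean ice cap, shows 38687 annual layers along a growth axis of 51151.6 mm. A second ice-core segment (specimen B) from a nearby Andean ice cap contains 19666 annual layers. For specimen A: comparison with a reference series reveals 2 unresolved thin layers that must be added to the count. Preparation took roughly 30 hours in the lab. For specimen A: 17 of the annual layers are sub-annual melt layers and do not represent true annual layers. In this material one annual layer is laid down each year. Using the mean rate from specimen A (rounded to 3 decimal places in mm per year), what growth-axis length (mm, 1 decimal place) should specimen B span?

Specimen A: true annual layer count = 38687 − 17 + 2 = 38672.
A: Extension rate ≈ 51151.6 / 38672 = 1.323 mm/year.
B's length ≈ 1.323 × 19666 = 26018.1 mm.

26018.1 mm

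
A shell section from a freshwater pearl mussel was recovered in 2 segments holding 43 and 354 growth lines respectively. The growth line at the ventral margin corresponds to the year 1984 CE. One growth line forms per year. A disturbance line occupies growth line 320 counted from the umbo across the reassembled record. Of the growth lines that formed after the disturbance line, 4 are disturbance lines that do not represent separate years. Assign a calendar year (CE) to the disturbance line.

Total growth lines = 43 + 354 = 397.
397 − 320 = 77 growth lines lie beyond the disturbance line toward the ventral margin.
77 − 4 false = 73 true growth lines after the disturbance line.
The growth line at the ventral margin is 1984 CE, so the disturbance line dates to 1984 − 73 = 1911 CE.

1911 CE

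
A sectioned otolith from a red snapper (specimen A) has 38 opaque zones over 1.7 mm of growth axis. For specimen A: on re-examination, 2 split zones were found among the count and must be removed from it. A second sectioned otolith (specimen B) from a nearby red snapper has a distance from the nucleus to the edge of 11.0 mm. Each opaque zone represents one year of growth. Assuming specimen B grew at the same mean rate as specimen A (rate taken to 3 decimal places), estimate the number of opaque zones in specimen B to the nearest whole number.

Specimen A: true opaque zone count = 38 − 2 = 36.
A: Mean rate = 1.7 mm / 36 years ≈ 0.047 mm/yr.
B spans 11.0 / 0.047 = 234.04 years ≈ 234 opaque zones.

234 opaque zones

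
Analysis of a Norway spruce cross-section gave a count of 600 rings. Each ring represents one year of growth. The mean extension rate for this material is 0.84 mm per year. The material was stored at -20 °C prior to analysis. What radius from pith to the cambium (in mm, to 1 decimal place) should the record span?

504.0 mm

600 years of growth are recorded.
Length ≈ 0.84 × 600 = 504.0 mm.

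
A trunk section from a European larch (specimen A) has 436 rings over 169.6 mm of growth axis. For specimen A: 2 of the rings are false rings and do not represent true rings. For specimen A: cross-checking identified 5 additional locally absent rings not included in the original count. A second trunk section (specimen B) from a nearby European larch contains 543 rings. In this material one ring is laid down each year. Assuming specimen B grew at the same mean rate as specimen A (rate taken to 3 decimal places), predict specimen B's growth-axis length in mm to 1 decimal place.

209.6 mm

Specimen A: adjusted count: 436 − 2 + 5 = 439 rings.
A: 169.6 mm over 439 years gives 169.6 / 439 ≈ 0.386 mm per year.
Length of B = 0.386 × 543 = 209.6 mm.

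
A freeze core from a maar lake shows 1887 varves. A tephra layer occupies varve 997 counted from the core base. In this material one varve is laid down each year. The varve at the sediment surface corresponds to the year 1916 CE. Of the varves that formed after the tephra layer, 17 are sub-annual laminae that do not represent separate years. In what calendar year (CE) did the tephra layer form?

1887 − 997 = 890 varves lie beyond the tephra layer toward the sediment surface.
Removing the 17 false varves leaves 890 − 17 = 873 true varves beyond the tephra layer.
The varve at the sediment surface is 1916 CE, so the tephra layer dates to 1916 − 873 = 1043 CE.

1043 CE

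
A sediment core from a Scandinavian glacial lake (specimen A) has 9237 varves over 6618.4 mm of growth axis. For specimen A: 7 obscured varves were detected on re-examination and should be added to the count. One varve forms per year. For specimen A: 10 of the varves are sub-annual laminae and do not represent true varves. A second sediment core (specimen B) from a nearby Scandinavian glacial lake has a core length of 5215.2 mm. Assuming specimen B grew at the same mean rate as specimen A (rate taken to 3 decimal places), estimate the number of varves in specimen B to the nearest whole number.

7274 varves

Specimen A: true varve count = 9237 − 10 + 7 = 9234.
A: Extension rate ≈ 6618.4 / 9234 = 0.717 mm/year.
B spans 5215.2 / 0.717 = 7273.64 years ≈ 7274 varves.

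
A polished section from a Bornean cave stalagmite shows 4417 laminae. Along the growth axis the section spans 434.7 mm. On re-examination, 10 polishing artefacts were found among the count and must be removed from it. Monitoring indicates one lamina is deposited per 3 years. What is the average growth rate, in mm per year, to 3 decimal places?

After corrections the count is 4417 − 10 = 4407 laminae.
Multiplying by 3 years per lamina: 4407 × 3 = 13221 years.
Mean rate = 434.7 mm / 13221 years ≈ 0.033 mm per year.

0.033 mm per year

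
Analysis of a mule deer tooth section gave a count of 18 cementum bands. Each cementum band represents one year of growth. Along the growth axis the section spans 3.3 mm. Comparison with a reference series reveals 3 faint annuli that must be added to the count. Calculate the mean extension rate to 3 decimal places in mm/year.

0.157 mm/year

True cementum band count = 18 + 3 = 21.
3.3 mm over 21 years gives 3.3 / 21 ≈ 0.157 mm/year.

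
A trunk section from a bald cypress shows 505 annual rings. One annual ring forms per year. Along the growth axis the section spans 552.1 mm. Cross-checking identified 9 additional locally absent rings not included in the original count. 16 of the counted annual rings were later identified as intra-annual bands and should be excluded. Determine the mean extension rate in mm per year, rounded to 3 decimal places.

Correcting the raw count gives 505 − 16 + 9 = 498 true annual rings.
552.1 mm over 498 years gives 552.1 / 498 ≈ 1.109 mm per year.

1.109 mm per year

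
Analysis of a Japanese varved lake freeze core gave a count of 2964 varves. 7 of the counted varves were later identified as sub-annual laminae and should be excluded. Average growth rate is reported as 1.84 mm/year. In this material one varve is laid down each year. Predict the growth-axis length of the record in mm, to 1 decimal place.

5440.9 mm

After corrections the count is 2964 − 7 = 2957 varves.
2957 years at 1.84 mm/year gives 1.84 × 2957 = 5440.9 mm.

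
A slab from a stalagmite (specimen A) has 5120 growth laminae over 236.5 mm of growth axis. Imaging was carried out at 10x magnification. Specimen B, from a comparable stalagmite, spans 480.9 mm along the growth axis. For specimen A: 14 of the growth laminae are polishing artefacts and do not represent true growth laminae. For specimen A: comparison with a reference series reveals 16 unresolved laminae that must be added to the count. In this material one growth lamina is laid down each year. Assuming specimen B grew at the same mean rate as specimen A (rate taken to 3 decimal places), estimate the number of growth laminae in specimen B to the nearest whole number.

Specimen A: correcting the raw count gives 5120 − 14 + 16 = 5122 true growth laminae.
A: Extension rate ≈ 236.5 / 5122 = 0.046 mm/yr.
B spans 480.9 / 0.046 = 10454.35 years ≈ 10454 growth laminae.

10454 growth laminae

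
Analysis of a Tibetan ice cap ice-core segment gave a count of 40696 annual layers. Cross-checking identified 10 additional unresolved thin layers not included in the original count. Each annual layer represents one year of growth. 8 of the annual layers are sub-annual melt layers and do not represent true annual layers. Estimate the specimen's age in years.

40698 years

True annual layer count = 40696 − 8 + 10 = 40698.
At one annual layer per year, that is 40698 years.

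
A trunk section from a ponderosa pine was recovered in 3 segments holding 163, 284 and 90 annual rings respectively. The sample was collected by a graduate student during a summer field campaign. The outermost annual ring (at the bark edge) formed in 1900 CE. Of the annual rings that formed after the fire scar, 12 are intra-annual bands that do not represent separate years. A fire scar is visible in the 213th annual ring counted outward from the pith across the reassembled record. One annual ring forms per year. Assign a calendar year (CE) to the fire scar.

Total annual rings = 163 + 284 + 90 = 537.
537 − 213 = 324 annual rings lie beyond the fire scar toward the bark edge.
Excluding 12 false annual rings: 324 − 12 = 312.
The annual ring at the bark edge is 1900 CE, so the fire scar dates to 1900 − 312 = 1588 CE.

1588 CE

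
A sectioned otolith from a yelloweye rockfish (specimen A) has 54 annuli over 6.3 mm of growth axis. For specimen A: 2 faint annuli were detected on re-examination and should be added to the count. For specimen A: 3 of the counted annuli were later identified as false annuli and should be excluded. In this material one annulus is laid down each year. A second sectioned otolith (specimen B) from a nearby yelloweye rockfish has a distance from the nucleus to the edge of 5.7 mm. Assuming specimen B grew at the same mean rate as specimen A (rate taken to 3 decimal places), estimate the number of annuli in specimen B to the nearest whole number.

48 annuli

Specimen A: correcting the raw count gives 54 − 3 + 2 = 53 true annuli.
A: Mean rate = 6.3 mm / 53 years ≈ 0.119 mm/yr.
B spans 5.7 / 0.119 = 47.90 years ≈ 48 annuli.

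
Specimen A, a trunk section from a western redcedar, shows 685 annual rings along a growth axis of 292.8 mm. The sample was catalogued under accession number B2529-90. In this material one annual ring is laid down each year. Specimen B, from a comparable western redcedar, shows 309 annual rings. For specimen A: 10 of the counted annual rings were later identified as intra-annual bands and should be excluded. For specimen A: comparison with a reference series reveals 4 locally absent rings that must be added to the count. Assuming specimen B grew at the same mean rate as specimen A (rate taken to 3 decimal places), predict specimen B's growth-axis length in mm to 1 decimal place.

Specimen A: correcting the raw count gives 685 − 10 + 4 = 679 true annual rings.
A: 292.8 mm over 679 years gives 292.8 / 679 ≈ 0.431 mm/yr.
Length of B = 0.431 × 309 = 133.2 mm.

133.2 mm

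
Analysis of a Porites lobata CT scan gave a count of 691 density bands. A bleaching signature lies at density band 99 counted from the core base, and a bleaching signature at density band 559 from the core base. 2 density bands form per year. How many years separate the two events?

559 − 99 = 460 density bands lie between the two events.
460 density bands at 2 per year is 460 / 2 = 230 years.

230 yr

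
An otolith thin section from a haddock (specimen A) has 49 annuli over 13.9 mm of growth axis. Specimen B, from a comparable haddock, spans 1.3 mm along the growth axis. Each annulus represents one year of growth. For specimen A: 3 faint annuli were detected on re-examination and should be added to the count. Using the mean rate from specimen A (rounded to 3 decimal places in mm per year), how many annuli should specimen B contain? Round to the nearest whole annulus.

Specimen A: true annulus count = 49 + 3 = 52.
A: 13.9 mm over 52 years gives 13.9 / 52 ≈ 0.267 mm/year.
B spans 1.3 / 0.267 = 4.87 years ≈ 5 annuli.

5 annuli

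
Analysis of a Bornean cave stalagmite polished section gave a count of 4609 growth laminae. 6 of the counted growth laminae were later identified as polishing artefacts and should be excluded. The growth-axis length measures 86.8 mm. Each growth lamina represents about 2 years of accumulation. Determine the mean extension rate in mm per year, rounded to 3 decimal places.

True growth lamina count = 4609 − 6 = 4603.
4603 growth laminae at 2 years each span 4603 × 2 = 9206 years.
Mean rate = 86.8 mm / 9206 years ≈ 0.009 mm per year.

0.009 mm per year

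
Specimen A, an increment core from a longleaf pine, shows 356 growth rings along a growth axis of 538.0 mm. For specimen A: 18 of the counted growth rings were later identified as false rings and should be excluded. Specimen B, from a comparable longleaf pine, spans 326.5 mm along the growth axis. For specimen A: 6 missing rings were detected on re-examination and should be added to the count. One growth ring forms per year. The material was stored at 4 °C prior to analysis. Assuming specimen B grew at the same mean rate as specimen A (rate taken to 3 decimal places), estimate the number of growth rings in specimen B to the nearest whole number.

209 growth rings

Specimen A: adjusted count: 356 − 18 + 6 = 344 growth rings.
A: Mean rate = 538.0 mm / 344 years ≈ 1.564 mm per year.
Specimen B: 326.5 mm / 1.564 mm per year = 208.76 years ≈ 209 growth rings.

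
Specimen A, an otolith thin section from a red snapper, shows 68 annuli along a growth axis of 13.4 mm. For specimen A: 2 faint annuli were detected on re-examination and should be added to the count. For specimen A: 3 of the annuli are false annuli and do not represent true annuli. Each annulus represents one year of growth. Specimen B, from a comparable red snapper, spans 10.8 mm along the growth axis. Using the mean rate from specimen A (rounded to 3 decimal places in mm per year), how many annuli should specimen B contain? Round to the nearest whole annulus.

Specimen A: adjusted count: 68 − 3 + 2 = 67 annuli.
A: Mean rate = 13.4 mm / 67 years ≈ 0.200 mm per year.
B spans 10.8 / 0.200 = 54.00 years ≈ 54 annuli.

54 annuli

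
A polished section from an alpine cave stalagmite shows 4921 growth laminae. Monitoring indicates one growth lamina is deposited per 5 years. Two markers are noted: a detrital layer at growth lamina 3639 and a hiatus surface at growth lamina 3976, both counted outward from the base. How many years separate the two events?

The two markers are separated by 3976 − 3639 = 337 growth laminae.
At 5 years per growth lamina, 337 × 5 = 1685 years.

1685 yr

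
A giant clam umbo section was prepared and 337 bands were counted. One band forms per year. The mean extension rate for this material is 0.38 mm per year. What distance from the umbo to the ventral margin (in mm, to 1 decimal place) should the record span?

128.1 mm

The record spans 337 years at 0.38 mm per year.
337 years at 0.38 mm/year gives 0.38 × 337 = 128.1 mm.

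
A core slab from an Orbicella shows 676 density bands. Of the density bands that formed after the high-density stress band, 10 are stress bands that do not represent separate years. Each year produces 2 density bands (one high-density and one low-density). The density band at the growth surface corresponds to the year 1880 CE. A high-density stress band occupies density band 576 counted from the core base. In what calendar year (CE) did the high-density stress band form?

1835 CE

Between density band 576 and the growth surface there are 676 − 576 = 100 density bands.
Excluding 10 false density bands: 100 − 10 = 90.
90 density bands at 2 per year is 90 / 2 = 45 years.
The density band at the growth surface is 1880 CE, so the high-density stress band dates to 1880 − 45 = 1835 CE.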